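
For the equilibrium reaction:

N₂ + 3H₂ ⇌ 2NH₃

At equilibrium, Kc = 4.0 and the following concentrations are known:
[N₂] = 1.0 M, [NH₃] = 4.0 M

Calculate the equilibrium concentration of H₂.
[H₂] = 1.5874 M

Kc = ([NH₃]^2) / ([N₂] × [H₂]^3) = 4.0
[H₂]^3 = (product terms)/(Kc · other reactant terms) = 16 / (4.0 · 1) = 4
[H₂] = (4)^(1/3) = 1.5874 M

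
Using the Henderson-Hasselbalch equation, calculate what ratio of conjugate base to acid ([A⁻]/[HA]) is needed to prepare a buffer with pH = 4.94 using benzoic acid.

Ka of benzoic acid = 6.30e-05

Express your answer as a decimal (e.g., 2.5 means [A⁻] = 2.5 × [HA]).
[A⁻]/[HA] = 5.487

pKa = −log(6.30e-05) = 4.2007. pH = pKa + log([A⁻]/[HA]). 4.94 = 4.2007 + log(ratio). log(ratio) = 4.94 − 4.2007 = 0.7393. ratio = 10^(0.7393) = 5.487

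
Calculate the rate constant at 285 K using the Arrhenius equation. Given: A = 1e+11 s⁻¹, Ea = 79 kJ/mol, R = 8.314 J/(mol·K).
3.31e-04 s⁻¹

k = A·exp(-Ea/(R·T)) = 1e+11·exp(-79000/(8.314·285)) = 1e+11·exp(-33.3405) = 1e+11·3.3144e-15 = 3.31e-04 s⁻¹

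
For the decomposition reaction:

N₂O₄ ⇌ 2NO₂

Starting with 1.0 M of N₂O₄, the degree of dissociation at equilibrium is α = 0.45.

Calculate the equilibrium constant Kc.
K_c = 1.4727

x = α·[A]₀ = 0.45 × 1.0 = 0.45 M dissociated.
At eq: [N₂O₄] = 1.0 − 0.45 = 0.55 M; [NO₂] = 2x = 0.9 M.
Kc = [NO₂]²/[N₂O₄] = (0.9)²/0.55 = 1.473.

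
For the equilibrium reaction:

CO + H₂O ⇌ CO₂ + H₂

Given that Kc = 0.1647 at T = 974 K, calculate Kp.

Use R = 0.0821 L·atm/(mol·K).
K_p = 0.1647

Δn = (moles gaseous products) − (moles gaseous reactants) = 0
T = 974 K; RT = 0.0821 × 974 = 79.9654
Kp = Kc·(RT)^Δn = 0.1647 × (79.9654)^0 = 0.1647 × 1 = 0.1647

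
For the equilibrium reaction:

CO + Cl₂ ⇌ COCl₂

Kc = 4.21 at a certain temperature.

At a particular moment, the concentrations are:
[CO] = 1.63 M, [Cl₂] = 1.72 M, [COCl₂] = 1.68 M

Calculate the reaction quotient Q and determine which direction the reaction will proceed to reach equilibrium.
Q = 0.599, Q < K, reaction proceeds forward (toward products)

Q = ([COCl₂]) / ([CO] × [Cl₂])
  = ((1.68)) / ((1.63)·(1.72)) = 1.68/2.8036 = 0.5992
Since Q = 0.5992 < Kc = 4.21, the reaction proceeds forward (toward products) to reach equilibrium.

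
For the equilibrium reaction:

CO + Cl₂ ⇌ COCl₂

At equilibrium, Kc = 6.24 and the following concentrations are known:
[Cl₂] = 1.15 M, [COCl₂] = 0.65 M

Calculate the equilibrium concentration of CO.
[CO] = 0.0906 M

Kc = ([COCl₂]) / ([CO] × [Cl₂]) = 6.24
[CO]^1 = (product terms)/(Kc · other reactant terms) = 0.65 / (6.24 · 1.15) = 0.09058
[CO] = 0.0906 M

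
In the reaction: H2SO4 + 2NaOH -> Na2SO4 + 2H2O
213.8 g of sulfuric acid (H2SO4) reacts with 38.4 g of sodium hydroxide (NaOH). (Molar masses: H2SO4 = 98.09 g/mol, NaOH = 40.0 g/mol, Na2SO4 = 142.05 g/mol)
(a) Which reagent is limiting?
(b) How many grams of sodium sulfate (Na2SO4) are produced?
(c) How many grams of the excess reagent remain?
(a) NaOH, (b) 68.18 g, (c) 166.7 g

Moles of H2SO4 = 213.8 g ÷ 98.09 g/mol = 2.17963 mol
Moles of NaOH = 38.4 g ÷ 40.0 g/mol = 0.96 mol
Moles ÷ coefficient: H2SO4: 2.17963/1 = 2.18, NaOH: 0.96/2 = 0.48
(a) NaOH has the smaller value, so NaOH is the limiting reagent.
(b) Moles of Na2SO4 = 0.96 mol NaOH × (1/2) = 0.48 mol; mass = 0.48 mol × 142.05 g/mol = 68.18 g
(c) H2SO4 consumed = 0.96 × (1/2) = 0.48 mol; remaining = 2.17963 − 0.48 = 1.69963 mol; mass = 1.69963 mol × 98.09 g/mol = 166.7 g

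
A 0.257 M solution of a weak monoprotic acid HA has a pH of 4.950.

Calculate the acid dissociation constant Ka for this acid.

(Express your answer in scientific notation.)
K_a = 4.90e-10

[H⁺] = 10^(−pH) = 10^(−4.950) = 1.122e-05 M. For HA ⇌ H⁺ + A⁻, Ka = x²/(C − x) = (1.122e-05)²/(0.257 − 1.122e-05) = 4.90e-10.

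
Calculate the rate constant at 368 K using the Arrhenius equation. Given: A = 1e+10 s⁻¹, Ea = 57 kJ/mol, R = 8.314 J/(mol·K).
8.11e+01 s⁻¹

k = A·exp(-Ea/(R·T)) = 1e+10·exp(-57000/(8.314·368)) = 1e+10·exp(-18.6302) = 1e+10·8.1099e-09 = 8.11e+01 s⁻¹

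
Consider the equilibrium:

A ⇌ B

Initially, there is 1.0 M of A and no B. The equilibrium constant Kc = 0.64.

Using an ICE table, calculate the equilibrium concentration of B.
[B] = 0.390 M

ICE: [A] = 1.0 − x, [B] = x.
Kc = x/(1.0 − x) = 0.64 ⇒ x = 0.64·1.0/(1 + 0.64) = 0.64/1.64 = 0.3902.
[B] = x = 0.390 M.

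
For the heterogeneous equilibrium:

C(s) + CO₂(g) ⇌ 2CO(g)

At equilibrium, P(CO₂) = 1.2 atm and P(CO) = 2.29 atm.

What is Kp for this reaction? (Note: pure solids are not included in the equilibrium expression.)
K_p = 4.370

Solid C is excluded.
Kp = P(CO)²/P(CO₂) = (2.29)²/1.2 = 5.244/1.2 = 4.370.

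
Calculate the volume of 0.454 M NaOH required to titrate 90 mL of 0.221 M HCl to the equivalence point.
V_{base} = 43.8 mL

At equivalence: moles acid = moles base.
moles HCl = 0.221 M × 0.09 L = 0.01989 mol
V_NaOH = 0.01989 mol ÷ 0.454 M = 0.04381 L = 43.8 mL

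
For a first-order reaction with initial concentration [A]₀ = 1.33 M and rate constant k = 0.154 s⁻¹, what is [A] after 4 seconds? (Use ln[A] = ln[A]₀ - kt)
0.7183 M

ln[A] = ln[A]₀ - k·t = ln(1.33) - (0.154)·(4) = 0.2852 - 0.6160 = -0.3308
[A] = e^(-0.3308) = 0.7183 M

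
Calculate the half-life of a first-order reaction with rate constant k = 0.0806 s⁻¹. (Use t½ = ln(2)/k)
8.60 s

t½ = ln(2)/k = 0.6931/0.0806 = 8.60 s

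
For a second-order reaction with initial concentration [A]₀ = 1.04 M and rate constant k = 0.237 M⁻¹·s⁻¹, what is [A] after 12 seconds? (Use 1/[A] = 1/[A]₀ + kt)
0.2628 M

1/[A] = 1/[A]₀ + k·t = 1/1.04 + (0.237)·(12) = 0.9615 + 2.8440 = 3.8055
[A] = 1/3.8055 = 0.2628 M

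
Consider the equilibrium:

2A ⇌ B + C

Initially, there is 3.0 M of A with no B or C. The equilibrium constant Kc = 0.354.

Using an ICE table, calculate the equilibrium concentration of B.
[B] = 0.815 M

ICE: [A] = 3.0 − 2x, [B] = [C] = x.
Kc = x²/(3.0 − 2x)² = 0.354 ⇒ √Kc = x/(3.0 − 2x).
x = √0.354·3.0/(1 + 2√0.354) = 0.59498·3.0/2.19 = 0.81506.
[B] = x = 0.815 M.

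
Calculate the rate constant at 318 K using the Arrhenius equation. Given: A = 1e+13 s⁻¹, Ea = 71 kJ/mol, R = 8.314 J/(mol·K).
2.17e+01 s⁻¹

k = A·exp(-Ea/(R·T)) = 1e+13·exp(-71000/(8.314·318)) = 1e+13·exp(-26.8548) = 1e+13·2.1733e-12 = 2.17e+01 s⁻¹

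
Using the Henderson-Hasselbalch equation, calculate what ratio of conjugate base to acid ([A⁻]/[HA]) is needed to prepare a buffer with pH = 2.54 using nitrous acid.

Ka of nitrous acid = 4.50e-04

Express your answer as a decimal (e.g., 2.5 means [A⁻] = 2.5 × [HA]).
[A⁻]/[HA] = 0.156

pKa = −log(4.50e-04) = 3.3468. pH = pKa + log([A⁻]/[HA]). 2.54 = 3.3468 + log(ratio). log(ratio) = 2.54 − 3.3468 = -0.8068. ratio = 10^(-0.8068) = 0.156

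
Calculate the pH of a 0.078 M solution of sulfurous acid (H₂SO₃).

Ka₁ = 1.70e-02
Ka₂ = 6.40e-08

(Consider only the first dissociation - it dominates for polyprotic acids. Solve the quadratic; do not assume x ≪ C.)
pH = 1.54

x² + Ka₁·x − Ka₁·C = 0 with Ka₁ = 1.70e-02, C = 0.078.
x = (−Ka₁ + √(Ka₁² + 4·Ka₁·C))/2 = 2.8893e-02 M, so pH = 1.54.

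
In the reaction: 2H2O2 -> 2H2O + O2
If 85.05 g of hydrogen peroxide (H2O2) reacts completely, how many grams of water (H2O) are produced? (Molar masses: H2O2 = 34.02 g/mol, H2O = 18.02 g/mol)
Moles of H2O2 = 85.05 g ÷ 34.02 g/mol = 2.5 mol
Mole ratio: 2 mol H2O / 2 mol H2O2
Moles of H2O = 2.5 × (2/2) = 2.5 mol
Mass of H2O = 2.5 mol × 18.02 g/mol = 45.05 g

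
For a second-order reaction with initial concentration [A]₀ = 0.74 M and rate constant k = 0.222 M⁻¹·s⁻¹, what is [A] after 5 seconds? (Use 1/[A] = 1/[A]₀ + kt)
0.4063 M

1/[A] = 1/[A]₀ + k·t = 1/0.74 + (0.222)·(5) = 1.3514 + 1.1100 = 2.4614
[A] = 1/2.4614 = 0.4063 M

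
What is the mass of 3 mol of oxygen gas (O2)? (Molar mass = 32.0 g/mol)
Mass = 3 mol × 32.0 g/mol = 96 g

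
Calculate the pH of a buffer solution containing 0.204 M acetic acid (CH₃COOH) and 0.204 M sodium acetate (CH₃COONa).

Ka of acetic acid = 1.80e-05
pH = 4.74

pKa = -log(1.80e-05) = 4.74. pH = pKa + log([A⁻]/[HA]) = 4.74 + log(0.204/0.204)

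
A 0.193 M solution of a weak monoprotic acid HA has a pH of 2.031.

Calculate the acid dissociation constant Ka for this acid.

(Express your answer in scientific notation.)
K_a = 4.72e-04

[H⁺] = 10^(−pH) = 10^(−2.031) = 9.311e-03 M. For HA ⇌ H⁺ + A⁻, Ka = x²/(C − x) = (9.311e-03)²/(0.193 − 9.311e-03) = 4.72e-04.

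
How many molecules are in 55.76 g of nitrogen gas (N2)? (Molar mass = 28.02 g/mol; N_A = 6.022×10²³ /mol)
Moles = 55.76 g ÷ 28.02 g/mol = 1.99001 mol
Molecules = 1.99001 mol × 6.022×10²³ /mol = 1.198e+24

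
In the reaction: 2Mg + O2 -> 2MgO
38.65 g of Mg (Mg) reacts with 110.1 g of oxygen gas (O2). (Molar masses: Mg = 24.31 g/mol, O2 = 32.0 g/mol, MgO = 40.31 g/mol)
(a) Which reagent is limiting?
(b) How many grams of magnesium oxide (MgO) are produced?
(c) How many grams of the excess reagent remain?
(a) Mg, (b) 64.09 g, (c) 84.66 g

Moles of Mg = 38.65 g ÷ 24.31 g/mol = 1.58988 mol
Moles of O2 = 110.1 g ÷ 32.0 g/mol = 3.44062 mol
Moles ÷ coefficient: Mg: 1.58988/2 = 0.7949, O2: 3.44062/1 = 3.441
(a) Mg has the smaller value, so Mg is the limiting reagent.
(b) Moles of MgO = 1.58988 mol Mg × (2/2) = 1.58988 mol; mass = 1.58988 mol × 40.31 g/mol = 64.09 g
(c) O2 consumed = 1.58988 × (1/2) = 0.79494 mol; remaining = 3.44062 − 0.79494 = 2.64568 mol; mass = 2.64568 mol × 32.0 g/mol = 84.66 g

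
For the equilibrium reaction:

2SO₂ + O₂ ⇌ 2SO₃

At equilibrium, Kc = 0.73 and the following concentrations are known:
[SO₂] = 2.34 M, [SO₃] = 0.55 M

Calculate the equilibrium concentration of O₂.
[O₂] = 0.0757 M

Kc = ([SO₃]^2) / ([SO₂]^2 × [O₂]) = 0.73
[O₂]^1 = (product terms)/(Kc · other reactant terms) = 0.3025 / (0.73 · 5.4756) = 0.075678
[O₂] = 0.0757 M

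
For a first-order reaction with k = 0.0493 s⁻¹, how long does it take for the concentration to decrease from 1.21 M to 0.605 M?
14.06 s

From ln[A] = ln[A]₀ - k·t: t = ln([A]₀/[A])/k = ln(1.21/0.605)/0.0493 = ln(2.0000)/0.0493 = 0.6931/0.0493 = 14.06 s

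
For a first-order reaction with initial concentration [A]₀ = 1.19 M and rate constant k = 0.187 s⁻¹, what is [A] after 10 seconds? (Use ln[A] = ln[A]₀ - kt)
0.1834 M

ln[A] = ln[A]₀ - k·t = ln(1.19) - (0.187)·(10) = 0.1740 - 1.8700 = -1.6960
[A] = e^(-1.6960) = 0.1834 M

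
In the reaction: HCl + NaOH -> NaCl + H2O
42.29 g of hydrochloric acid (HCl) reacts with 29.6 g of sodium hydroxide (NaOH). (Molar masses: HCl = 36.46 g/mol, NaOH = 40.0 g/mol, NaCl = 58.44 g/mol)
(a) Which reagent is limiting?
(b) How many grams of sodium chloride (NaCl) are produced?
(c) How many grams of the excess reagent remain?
(a) NaOH, (b) 43.25 g, (c) 15.31 g

Moles of HCl = 42.29 g ÷ 36.46 g/mol = 1.1599 mol
Moles of NaOH = 29.6 g ÷ 40.0 g/mol = 0.74 mol
Moles ÷ coefficient: HCl: 1.1599/1 = 1.16, NaOH: 0.74/1 = 0.74
(a) NaOH has the smaller value, so NaOH is the limiting reagent.
(b) Moles of NaCl = 0.74 mol NaOH × (1/1) = 0.74 mol; mass = 0.74 mol × 58.44 g/mol = 43.25 g
(c) HCl consumed = 0.74 × (1/1) = 0.74 mol; remaining = 1.1599 − 0.74 = 0.419901 mol; mass = 0.419901 mol × 36.46 g/mol = 15.31 g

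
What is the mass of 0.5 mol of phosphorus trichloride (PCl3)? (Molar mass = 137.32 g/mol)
Mass = 0.5 mol × 137.32 g/mol = 68.66 g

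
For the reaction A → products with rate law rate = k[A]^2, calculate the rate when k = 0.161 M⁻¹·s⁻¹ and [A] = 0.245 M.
0.009664 M/s

rate = k·[A]^2 = 0.161·(0.245)^2 = 0.161·0.060025 = 0.009664 M/s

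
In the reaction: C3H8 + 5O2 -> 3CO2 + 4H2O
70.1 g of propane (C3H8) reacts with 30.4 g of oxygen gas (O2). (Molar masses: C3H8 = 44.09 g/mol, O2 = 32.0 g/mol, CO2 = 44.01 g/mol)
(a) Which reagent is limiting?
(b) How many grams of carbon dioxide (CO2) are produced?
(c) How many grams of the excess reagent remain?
(a) O2, (b) 25.09 g, (c) 61.72 g

Moles of C3H8 = 70.1 g ÷ 44.09 g/mol = 1.58993 mol
Moles of O2 = 30.4 g ÷ 32.0 g/mol = 0.95 mol
Moles ÷ coefficient: C3H8: 1.58993/1 = 1.59, O2: 0.95/5 = 0.19
(a) O2 has the smaller value, so O2 is the limiting reagent.
(b) Moles of CO2 = 0.95 mol O2 × (3/5) = 0.57 mol; mass = 0.57 mol × 44.01 g/mol = 25.09 g
(c) C3H8 consumed = 0.95 × (1/5) = 0.19 mol; remaining = 1.58993 − 0.19 = 1.39993 mol; mass = 1.39993 mol × 44.09 g/mol = 61.72 g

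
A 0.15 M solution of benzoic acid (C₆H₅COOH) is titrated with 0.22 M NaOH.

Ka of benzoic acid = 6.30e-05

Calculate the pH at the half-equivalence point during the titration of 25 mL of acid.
pH = pKa = 4.20

At the half-equivalence point, [HA] = [A⁻], so by Henderson–Hasselbalch pH = pKa + log(1) = pKa.
pKa = −log(6.30e-05) = 4.20.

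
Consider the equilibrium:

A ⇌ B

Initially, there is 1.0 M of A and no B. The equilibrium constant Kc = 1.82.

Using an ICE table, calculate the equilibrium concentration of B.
[B] = 0.645 M

ICE: [A] = 1.0 − x, [B] = x.
Kc = x/(1.0 − x) = 1.82 ⇒ x = 1.82·1.0/(1 + 1.82) = 1.82/2.82 = 0.6454.
[B] = x = 0.645 M.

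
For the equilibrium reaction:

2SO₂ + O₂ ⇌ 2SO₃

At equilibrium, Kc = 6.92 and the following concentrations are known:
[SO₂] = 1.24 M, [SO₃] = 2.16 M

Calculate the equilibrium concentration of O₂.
[O₂] = 0.4385 M

Kc = ([SO₃]^2) / ([SO₂]^2 × [O₂]) = 6.92
[O₂]^1 = (product terms)/(Kc · other reactant terms) = 4.6656 / (6.92 · 1.5376) = 0.43849
[O₂] = 0.4385 M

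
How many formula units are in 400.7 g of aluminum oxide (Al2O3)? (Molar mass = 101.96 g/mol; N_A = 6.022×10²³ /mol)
Moles = 400.7 g ÷ 101.96 g/mol = 3.92997 mol
Formula units = 3.92997 mol × 6.022×10²³ /mol = 2.367e+24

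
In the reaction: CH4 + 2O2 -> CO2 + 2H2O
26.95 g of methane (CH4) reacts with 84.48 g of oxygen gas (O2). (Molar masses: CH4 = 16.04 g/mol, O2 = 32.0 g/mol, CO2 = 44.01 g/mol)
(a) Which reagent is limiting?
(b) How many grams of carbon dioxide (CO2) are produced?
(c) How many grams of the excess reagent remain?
(a) O2, (b) 58.09 g, (c) 5.777 g

Moles of CH4 = 26.95 g ÷ 16.04 g/mol = 1.68017 mol
Moles of O2 = 84.48 g ÷ 32.0 g/mol = 2.64 mol
Moles ÷ coefficient: CH4: 1.68017/1 = 1.68, O2: 2.64/2 = 1.32
(a) O2 has the smaller value, so O2 is the limiting reagent.
(b) Moles of CO2 = 2.64 mol O2 × (1/2) = 1.32 mol; mass = 1.32 mol × 44.01 g/mol = 58.09 g
(c) CH4 consumed = 2.64 × (1/2) = 1.32 mol; remaining = 1.68017 − 1.32 = 0.360175 mol; mass = 0.360175 mol × 16.04 g/mol = 5.777 g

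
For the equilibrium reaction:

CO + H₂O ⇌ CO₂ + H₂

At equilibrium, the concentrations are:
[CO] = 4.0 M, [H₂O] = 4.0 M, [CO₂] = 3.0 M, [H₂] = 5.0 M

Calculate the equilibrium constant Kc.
K_c = 0.9375

Kc = ([CO₂] × [H₂]) / ([CO] × [H₂O])
   = ((3.0)·(5.0)) / ((4.0)·(4.0))
   = 15 / 16 = 0.9375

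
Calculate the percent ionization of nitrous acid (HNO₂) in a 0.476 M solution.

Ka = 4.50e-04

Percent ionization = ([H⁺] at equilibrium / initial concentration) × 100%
Percent ionization = 3.03%

Let x = [H⁺]. Ka = x²/(C - x) ⇒ x² + (4.50e-04)x - (4.50e-04)(0.476) = 0. x = 1.4412e-02. Percent = (1.4412e-02/0.476) × 100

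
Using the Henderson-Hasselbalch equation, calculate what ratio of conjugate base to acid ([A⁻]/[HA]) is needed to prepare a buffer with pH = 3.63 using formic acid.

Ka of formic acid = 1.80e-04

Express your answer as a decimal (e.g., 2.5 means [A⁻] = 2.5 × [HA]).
[A⁻]/[HA] = 0.768

pKa = −log(1.80e-04) = 3.7447. pH = pKa + log([A⁻]/[HA]). 3.63 = 3.7447 + log(ratio). log(ratio) = 3.63 − 3.7447 = -0.1147. ratio = 10^(-0.1147) = 0.768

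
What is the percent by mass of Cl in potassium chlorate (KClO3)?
Mass of Cl in formula = 35.45 × 1 = 35.45 g/mol
Molar mass = 122.55 g/mol
% Cl = (35.45/122.55) × 100% = 28.93%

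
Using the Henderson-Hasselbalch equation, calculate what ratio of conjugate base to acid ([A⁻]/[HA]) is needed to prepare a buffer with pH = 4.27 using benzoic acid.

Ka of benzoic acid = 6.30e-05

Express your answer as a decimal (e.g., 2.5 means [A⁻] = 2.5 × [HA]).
[A⁻]/[HA] = 1.173

pKa = −log(6.30e-05) = 4.2007. pH = pKa + log([A⁻]/[HA]). 4.27 = 4.2007 + log(ratio). log(ratio) = 4.27 − 4.2007 = 0.0693. ratio = 10^(0.0693) = 1.173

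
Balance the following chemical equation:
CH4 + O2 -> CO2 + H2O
Balanced equation:
CH4 + 2O2 -> CO2 + 2H2O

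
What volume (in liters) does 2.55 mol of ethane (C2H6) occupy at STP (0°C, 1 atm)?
At STP, 1 mol of gas occupies 22.4 L
Volume = 2.55 mol × 22.4 L/mol = 57.12 L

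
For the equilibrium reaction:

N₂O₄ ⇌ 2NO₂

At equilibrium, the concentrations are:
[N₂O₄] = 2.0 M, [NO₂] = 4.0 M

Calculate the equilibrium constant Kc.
K_c = 8.0000

Kc = ([NO₂]^2) / ([N₂O₄])
   = ((4.0)^2) / ((2.0))
   = 16 / 2 = 8.0000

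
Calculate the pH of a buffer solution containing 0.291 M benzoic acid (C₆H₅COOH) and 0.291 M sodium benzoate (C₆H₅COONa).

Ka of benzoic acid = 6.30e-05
pH = 4.20

pKa = -log(6.30e-05) = 4.20. pH = pKa + log([A⁻]/[HA]) = 4.20 + log(0.291/0.291)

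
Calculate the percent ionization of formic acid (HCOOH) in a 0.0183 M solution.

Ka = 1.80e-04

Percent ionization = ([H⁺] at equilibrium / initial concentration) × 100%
Percent ionization = 9.44%

Let x = [H⁺]. Ka = x²/(C - x) ⇒ x² + (1.80e-04)x - (1.80e-04)(0.0183) = 0. x = 1.7272e-03. Percent = (1.7272e-03/0.0183) × 100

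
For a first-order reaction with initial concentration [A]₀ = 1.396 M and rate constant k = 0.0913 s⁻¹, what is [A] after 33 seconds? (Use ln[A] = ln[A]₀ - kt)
0.0686 M

ln[A] = ln[A]₀ - k·t = ln(1.396) - (0.0913)·(33) = 0.3336 - 3.0129 = -2.6793
[A] = e^(-2.6793) = 0.0686 M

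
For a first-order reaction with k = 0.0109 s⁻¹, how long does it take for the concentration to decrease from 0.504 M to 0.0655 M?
187.20 s

From ln[A] = ln[A]₀ - k·t: t = ln([A]₀/[A])/k = ln(0.504/0.0655)/0.0109 = ln(7.6947)/0.0109 = 2.0405/0.0109 = 187.20 s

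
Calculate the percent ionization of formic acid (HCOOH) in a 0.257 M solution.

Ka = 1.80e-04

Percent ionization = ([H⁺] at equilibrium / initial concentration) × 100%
Percent ionization = 2.61%

Let x = [H⁺]. Ka = x²/(C - x) ⇒ x² + (1.80e-04)x - (1.80e-04)(0.257) = 0. x = 6.7121e-03. Percent = (6.7121e-03/0.257) × 100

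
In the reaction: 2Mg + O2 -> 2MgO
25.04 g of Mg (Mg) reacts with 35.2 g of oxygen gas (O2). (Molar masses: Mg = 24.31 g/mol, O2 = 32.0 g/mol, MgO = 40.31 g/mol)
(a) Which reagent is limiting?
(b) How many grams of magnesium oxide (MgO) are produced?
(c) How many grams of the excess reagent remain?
(a) Mg, (b) 41.52 g, (c) 18.72 g

Moles of Mg = 25.04 g ÷ 24.31 g/mol = 1.03003 mol
Moles of O2 = 35.2 g ÷ 32.0 g/mol = 1.1 mol
Moles ÷ coefficient: Mg: 1.03003/2 = 0.515, O2: 1.1/1 = 1.1
(a) Mg has the smaller value, so Mg is the limiting reagent.
(b) Moles of MgO = 1.03003 mol Mg × (2/2) = 1.03003 mol; mass = 1.03003 mol × 40.31 g/mol = 41.52 g
(c) O2 consumed = 1.03003 × (1/2) = 0.515014 mol; remaining = 1.1 − 0.515014 = 0.584986 mol; mass = 0.584986 mol × 32.0 g/mol = 18.72 g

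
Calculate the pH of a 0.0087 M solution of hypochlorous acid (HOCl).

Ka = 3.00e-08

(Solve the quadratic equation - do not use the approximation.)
pH = 4.79

x² + Ka×x - Ka×C = 0. Using quadratic formula: [H⁺] = 1.6141e-05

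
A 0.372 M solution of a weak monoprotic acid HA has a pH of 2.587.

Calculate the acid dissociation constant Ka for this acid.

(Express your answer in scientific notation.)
K_a = 1.81e-05

[H⁺] = 10^(−pH) = 10^(−2.587) = 2.588e-03 M. For HA ⇌ H⁺ + A⁻, Ka = x²/(C − x) = (2.588e-03)²/(0.372 − 2.588e-03) = 1.81e-05.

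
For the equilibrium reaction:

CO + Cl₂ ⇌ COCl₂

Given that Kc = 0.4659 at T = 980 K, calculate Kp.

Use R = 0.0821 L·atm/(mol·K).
K_p = 0.0058

Δn = (moles gaseous products) − (moles gaseous reactants) = -1
T = 980 K; RT = 0.0821 × 980 = 80.458
Kp = Kc·(RT)^Δn = 0.4659 × (80.458)^-1 = 0.4659 × 0.0124288 = 0.0058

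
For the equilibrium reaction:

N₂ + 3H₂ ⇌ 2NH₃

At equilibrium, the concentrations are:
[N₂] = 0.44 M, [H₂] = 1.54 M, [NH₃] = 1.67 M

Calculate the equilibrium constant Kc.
K_c = 1.7355

Kc = ([NH₃]^2) / ([N₂] × [H₂]^3)
   = ((1.67)^2) / ((0.44)·(1.54)^3)
   = 2.7889 / 1.607 = 1.7355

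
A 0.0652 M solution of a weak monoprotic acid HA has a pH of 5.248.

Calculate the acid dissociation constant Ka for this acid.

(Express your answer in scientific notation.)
K_a = 4.90e-10

[H⁺] = 10^(−pH) = 10^(−5.248) = 5.649e-06 M. For HA ⇌ H⁺ + A⁻, Ka = x²/(C − x) = (5.649e-06)²/(0.0652 − 5.649e-06) = 4.90e-10.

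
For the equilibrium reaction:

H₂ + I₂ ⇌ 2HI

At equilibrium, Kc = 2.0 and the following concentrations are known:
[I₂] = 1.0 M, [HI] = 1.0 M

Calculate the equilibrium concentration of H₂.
[H₂] = 0.5000 M

Kc = ([HI]^2) / ([H₂] × [I₂]) = 2.0
[H₂]^1 = (product terms)/(Kc · other reactant terms) = 1 / (2.0 · 1) = 0.5
[H₂] = 0.5000 M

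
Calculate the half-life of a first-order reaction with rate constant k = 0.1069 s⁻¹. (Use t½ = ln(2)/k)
6.48 s

t½ = ln(2)/k = 0.6931/0.1069 = 6.48 s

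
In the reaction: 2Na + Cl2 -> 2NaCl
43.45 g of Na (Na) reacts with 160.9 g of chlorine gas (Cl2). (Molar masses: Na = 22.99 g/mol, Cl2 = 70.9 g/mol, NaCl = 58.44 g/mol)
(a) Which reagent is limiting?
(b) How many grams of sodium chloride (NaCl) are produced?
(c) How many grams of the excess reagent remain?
(a) Na, (b) 110.4 g, (c) 93.9 g

Moles of Na = 43.45 g ÷ 22.99 g/mol = 1.88995 mol
Moles of Cl2 = 160.9 g ÷ 70.9 g/mol = 2.26939 mol
Moles ÷ coefficient: Na: 1.88995/2 = 0.945, Cl2: 2.26939/1 = 2.269
(a) Na has the smaller value, so Na is the limiting reagent.
(b) Moles of NaCl = 1.88995 mol Na × (2/2) = 1.88995 mol; mass = 1.88995 mol × 58.44 g/mol = 110.4 g
(c) Cl2 consumed = 1.88995 × (1/2) = 0.944976 mol; remaining = 2.26939 − 0.944976 = 1.32442 mol; mass = 1.32442 mol × 70.9 g/mol = 93.9 g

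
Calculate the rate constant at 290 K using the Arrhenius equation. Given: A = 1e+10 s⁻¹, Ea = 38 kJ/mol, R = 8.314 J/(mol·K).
1.43e+03 s⁻¹

k = A·exp(-Ea/(R·T)) = 1e+10·exp(-38000/(8.314·290)) = 1e+10·exp(-15.7607) = 1e+10·1.4296e-07 = 1.43e+03 s⁻¹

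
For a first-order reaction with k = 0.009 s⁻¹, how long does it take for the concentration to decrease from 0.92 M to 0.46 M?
77.02 s

From ln[A] = ln[A]₀ - k·t: t = ln([A]₀/[A])/k = ln(0.92/0.46)/0.009 = ln(2.0000)/0.009 = 0.6931/0.009 = 77.02 s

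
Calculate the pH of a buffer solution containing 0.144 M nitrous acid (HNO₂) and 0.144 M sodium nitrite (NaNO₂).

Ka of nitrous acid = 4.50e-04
pH = 3.35

pKa = -log(4.50e-04) = 3.35. pH = pKa + log([A⁻]/[HA]) = 3.35 + log(0.144/0.144)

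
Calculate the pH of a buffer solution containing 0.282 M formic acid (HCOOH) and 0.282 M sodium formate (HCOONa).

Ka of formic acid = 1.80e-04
pH = 3.74

pKa = -log(1.80e-04) = 3.74. pH = pKa + log([A⁻]/[HA]) = 3.74 + log(0.282/0.282)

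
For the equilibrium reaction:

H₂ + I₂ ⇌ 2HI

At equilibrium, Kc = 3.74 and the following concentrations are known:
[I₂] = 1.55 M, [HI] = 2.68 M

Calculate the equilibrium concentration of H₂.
[H₂] = 1.2390 M

Kc = ([HI]^2) / ([H₂] × [I₂]) = 3.74
[H₂]^1 = (product terms)/(Kc · other reactant terms) = 7.1824 / (3.74 · 1.55) = 1.239
[H₂] = 1.2390 M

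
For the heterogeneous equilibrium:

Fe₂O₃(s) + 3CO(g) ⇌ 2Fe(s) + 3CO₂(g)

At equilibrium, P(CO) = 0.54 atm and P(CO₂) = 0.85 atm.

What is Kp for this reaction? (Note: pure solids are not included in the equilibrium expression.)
K_p = 3.900

Solids (Fe₂O₃, Fe) are excluded.
Kp = P(CO₂)³/P(CO)³ = (0.85)³/(0.54)³ = 0.6141/0.1575 = 3.900.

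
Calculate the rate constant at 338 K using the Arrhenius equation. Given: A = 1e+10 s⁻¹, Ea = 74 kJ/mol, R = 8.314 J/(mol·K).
3.66e-02 s⁻¹

k = A·exp(-Ea/(R·T)) = 1e+10·exp(-74000/(8.314·338)) = 1e+10·exp(-26.3333) = 1e+10·3.6610e-12 = 3.66e-02 s⁻¹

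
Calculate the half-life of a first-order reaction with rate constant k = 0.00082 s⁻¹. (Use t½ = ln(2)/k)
845.30 s

t½ = ln(2)/k = 0.6931/0.00082 = 845.30 s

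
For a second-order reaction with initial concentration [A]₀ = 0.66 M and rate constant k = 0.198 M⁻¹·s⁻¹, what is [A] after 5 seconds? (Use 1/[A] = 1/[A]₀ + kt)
0.3992 M

1/[A] = 1/[A]₀ + k·t = 1/0.66 + (0.198)·(5) = 1.5152 + 0.9900 = 2.5052
[A] = 1/2.5052 = 0.3992 M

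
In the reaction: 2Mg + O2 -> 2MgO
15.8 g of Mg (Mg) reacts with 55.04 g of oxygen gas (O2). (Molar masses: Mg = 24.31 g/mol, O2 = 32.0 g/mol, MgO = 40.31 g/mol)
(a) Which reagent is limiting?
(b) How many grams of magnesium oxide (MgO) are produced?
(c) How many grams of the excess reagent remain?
(a) Mg, (b) 26.2 g, (c) 44.64 g

Moles of Mg = 15.8 g ÷ 24.31 g/mol = 0.649938 mol
Moles of O2 = 55.04 g ÷ 32.0 g/mol = 1.72 mol
Moles ÷ coefficient: Mg: 0.649938/2 = 0.325, O2: 1.72/1 = 1.72
(a) Mg has the smaller value, so Mg is the limiting reagent.
(b) Moles of MgO = 0.649938 mol Mg × (2/2) = 0.649938 mol; mass = 0.649938 mol × 40.31 g/mol = 26.2 g
(c) O2 consumed = 0.649938 × (1/2) = 0.324969 mol; remaining = 1.72 − 0.324969 = 1.39503 mol; mass = 1.39503 mol × 32.0 g/mol = 44.64 g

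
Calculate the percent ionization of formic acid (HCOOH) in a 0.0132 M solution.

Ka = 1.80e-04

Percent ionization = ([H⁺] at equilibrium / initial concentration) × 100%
Percent ionization = 11%

Let x = [H⁺]. Ka = x²/(C - x) ⇒ x² + (1.80e-04)x - (1.80e-04)(0.0132) = 0. x = 1.4541e-03. Percent = (1.4541e-03/0.0132) × 100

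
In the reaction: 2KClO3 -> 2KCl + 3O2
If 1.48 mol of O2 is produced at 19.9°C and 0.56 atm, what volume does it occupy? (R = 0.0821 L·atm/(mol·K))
T = 19.9°C + 273.15 = 293.05 K
V = nRT/P = (1.48 × 0.0821 × 293.05) / 0.56
V = 63.59 L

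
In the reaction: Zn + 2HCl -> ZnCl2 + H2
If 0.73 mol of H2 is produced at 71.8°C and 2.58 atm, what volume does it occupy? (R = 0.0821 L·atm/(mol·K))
T = 71.8°C + 273.15 = 344.95 K
V = nRT/P = (0.73 × 0.0821 × 344.95) / 2.58
V = 8.01 L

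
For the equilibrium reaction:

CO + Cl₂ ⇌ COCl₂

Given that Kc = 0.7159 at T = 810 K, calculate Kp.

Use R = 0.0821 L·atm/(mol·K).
K_p = 0.0108

Δn = (moles gaseous products) − (moles gaseous reactants) = -1
T = 810 K; RT = 0.0821 × 810 = 66.501
Kp = Kc·(RT)^Δn = 0.7159 × (66.501)^-1 = 0.7159 × 0.0150374 = 0.0108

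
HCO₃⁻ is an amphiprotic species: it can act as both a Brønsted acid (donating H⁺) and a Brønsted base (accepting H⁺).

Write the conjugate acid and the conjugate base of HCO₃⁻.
Conjugate acid: H₂CO₃, Conjugate base: CO₃²⁻

As an acid: HCO₃⁻ → H⁺ + CO₃²⁻, so the conjugate base is CO₃²⁻.
As a base: HCO₃⁻ + H⁺ → H₂CO₃, so the conjugate acid is H₂CO₃.

Conjugate acid-base pairs differ by one H⁺. Ka × Kb = Kw for a conjugate pair.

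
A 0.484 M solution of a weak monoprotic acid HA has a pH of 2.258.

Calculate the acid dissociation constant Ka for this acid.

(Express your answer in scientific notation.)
K_a = 6.37e-05

[H⁺] = 10^(−pH) = 10^(−2.258) = 5.521e-03 M. For HA ⇌ H⁺ + A⁻, Ka = x²/(C − x) = (5.521e-03)²/(0.484 − 5.521e-03) = 6.37e-05.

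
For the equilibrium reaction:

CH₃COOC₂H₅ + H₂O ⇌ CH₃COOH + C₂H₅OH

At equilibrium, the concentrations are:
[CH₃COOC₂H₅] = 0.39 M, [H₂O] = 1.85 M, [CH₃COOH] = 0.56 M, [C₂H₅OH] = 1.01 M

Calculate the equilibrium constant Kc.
K_c = 0.7839

Kc = ([CH₃COOH] × [C₂H₅OH]) / ([CH₃COOC₂H₅] × [H₂O])
   = ((0.56)·(1.01)) / ((0.39)·(1.85))
   = 0.5656 / 0.7215 = 0.7839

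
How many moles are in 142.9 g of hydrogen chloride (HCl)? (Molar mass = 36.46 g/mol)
Moles = 142.9 g ÷ 36.46 g/mol = 3.919 mol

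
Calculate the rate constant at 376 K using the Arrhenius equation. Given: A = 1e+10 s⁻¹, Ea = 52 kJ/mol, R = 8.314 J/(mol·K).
5.97e+02 s⁻¹

k = A·exp(-Ea/(R·T)) = 1e+10·exp(-52000/(8.314·376)) = 1e+10·exp(-16.6343) = 1e+10·5.9676e-08 = 5.97e+02 s⁻¹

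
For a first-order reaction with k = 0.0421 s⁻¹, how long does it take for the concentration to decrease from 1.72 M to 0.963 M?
13.78 s

From ln[A] = ln[A]₀ - k·t: t = ln([A]₀/[A])/k = ln(1.72/0.963)/0.0421 = ln(1.7861)/0.0421 = 0.5800/0.0421 = 13.78 s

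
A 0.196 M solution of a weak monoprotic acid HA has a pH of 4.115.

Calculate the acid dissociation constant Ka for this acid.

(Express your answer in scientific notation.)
K_a = 3.01e-08

[H⁺] = 10^(−pH) = 10^(−4.115) = 7.674e-05 M. For HA ⇌ H⁺ + A⁻, Ka = x²/(C − x) = (7.674e-05)²/(0.196 − 7.674e-05) = 3.01e-08.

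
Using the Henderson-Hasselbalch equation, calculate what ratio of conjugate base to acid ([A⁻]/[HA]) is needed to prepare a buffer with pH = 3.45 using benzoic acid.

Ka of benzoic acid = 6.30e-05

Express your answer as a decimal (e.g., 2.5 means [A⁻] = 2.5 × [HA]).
[A⁻]/[HA] = 0.178

pKa = −log(6.30e-05) = 4.2007. pH = pKa + log([A⁻]/[HA]). 3.45 = 4.2007 + log(ratio). log(ratio) = 3.45 − 4.2007 = -0.7507. ratio = 10^(-0.7507) = 0.178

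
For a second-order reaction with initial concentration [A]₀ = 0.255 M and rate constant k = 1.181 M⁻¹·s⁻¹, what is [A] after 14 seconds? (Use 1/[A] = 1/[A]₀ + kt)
0.0489 M

1/[A] = 1/[A]₀ + k·t = 1/0.255 + (1.181)·(14) = 3.9216 + 16.5340 = 20.4556
[A] = 1/20.4556 = 0.0489 M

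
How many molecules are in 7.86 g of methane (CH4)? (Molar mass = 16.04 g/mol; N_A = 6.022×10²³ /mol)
Moles = 7.86 g ÷ 16.04 g/mol = 0.490025 mol
Molecules = 0.490025 mol × 6.022×10²³ /mol = 2.951e+23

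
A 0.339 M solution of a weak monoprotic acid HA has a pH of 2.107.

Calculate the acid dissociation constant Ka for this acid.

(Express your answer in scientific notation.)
K_a = 1.84e-04

[H⁺] = 10^(−pH) = 10^(−2.107) = 7.816e-03 M. For HA ⇌ H⁺ + A⁻, Ka = x²/(C − x) = (7.816e-03)²/(0.339 − 7.816e-03) = 1.84e-04.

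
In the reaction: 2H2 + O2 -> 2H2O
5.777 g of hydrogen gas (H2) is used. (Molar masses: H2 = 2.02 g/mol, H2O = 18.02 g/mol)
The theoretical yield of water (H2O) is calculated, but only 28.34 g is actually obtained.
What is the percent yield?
Moles of H2 = 5.777 g ÷ 2.02 g/mol = 2.8599 mol
Mole ratio: 2 mol H2O / 2 mol H2
Moles of H2O = 2.8599 × (2/2) = 2.8599 mol
Theoretical yield = 2.8599 mol × 18.02 g/mol = 51.535 g
Actual yield = 28.34 g
Percent yield = (28.34 / 51.535) × 100% = 55.0%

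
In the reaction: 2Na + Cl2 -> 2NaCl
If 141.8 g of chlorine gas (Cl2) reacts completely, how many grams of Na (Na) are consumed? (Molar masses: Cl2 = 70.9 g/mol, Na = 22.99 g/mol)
Moles of Cl2 = 141.8 g ÷ 70.9 g/mol = 2 mol
Mole ratio: 2 mol Na / 1 mol Cl2
Moles of Na = 2 × (2/1) = 4 mol
Mass of Na = 4 mol × 22.99 g/mol = 91.96 g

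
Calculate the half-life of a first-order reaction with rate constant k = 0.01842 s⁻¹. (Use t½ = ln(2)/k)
37.63 s

t½ = ln(2)/k = 0.6931/0.01842 = 37.63 s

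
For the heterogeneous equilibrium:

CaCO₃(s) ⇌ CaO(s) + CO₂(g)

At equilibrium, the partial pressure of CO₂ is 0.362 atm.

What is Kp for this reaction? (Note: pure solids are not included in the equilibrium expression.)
K_p = 0.362

Solids (CaCO₃, CaO) have activity 1 and are excluded.
Kp = P(CO₂) = 0.362.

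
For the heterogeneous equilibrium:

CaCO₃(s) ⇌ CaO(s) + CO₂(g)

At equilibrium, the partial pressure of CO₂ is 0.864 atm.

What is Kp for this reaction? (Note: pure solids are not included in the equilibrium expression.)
K_p = 0.864

Solids (CaCO₃, CaO) have activity 1 and are excluded.
Kp = P(CO₂) = 0.864.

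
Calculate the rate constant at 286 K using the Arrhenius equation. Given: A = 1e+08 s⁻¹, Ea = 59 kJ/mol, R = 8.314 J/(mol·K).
1.67e-03 s⁻¹

k = A·exp(-Ea/(R·T)) = 1e+08·exp(-59000/(8.314·286)) = 1e+08·exp(-24.8128) = 1e+08·1.6747e-11 = 1.67e-03 s⁻¹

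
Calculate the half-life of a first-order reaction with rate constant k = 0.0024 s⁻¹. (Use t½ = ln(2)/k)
288.81 s

t½ = ln(2)/k = 0.6931/0.0024 = 288.81 s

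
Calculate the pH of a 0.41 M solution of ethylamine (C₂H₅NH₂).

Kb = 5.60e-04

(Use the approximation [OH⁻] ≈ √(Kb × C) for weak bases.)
pH = 12.18

[OH⁻] = √(Kb × C) = √(5.60e-04 × 0.41) = 1.5153e-02. pOH = 1.82, pH = 14 - pOH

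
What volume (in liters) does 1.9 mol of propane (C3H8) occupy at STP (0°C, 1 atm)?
At STP, 1 mol of gas occupies 22.4 L
Volume = 1.9 mol × 22.4 L/mol = 42.56 L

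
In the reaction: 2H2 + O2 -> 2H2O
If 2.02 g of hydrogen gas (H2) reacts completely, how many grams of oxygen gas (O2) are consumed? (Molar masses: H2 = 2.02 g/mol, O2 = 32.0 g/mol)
Moles of H2 = 2.02 g ÷ 2.02 g/mol = 1 mol
Mole ratio: 1 mol O2 / 2 mol H2
Moles of O2 = 1 × (1/2) = 0.5 mol
Mass of O2 = 0.5 mol × 32.0 g/mol = 16 g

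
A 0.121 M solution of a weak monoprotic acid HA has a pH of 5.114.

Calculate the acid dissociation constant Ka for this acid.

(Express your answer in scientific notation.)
K_a = 4.89e-10

[H⁺] = 10^(−pH) = 10^(−5.114) = 7.691e-06 M. For HA ⇌ H⁺ + A⁻, Ka = x²/(C − x) = (7.691e-06)²/(0.121 − 7.691e-06) = 4.89e-10.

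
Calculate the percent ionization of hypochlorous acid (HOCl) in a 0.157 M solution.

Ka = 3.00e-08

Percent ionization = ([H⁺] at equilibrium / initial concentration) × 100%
Percent ionization = 0.0437%

Let x = [H⁺]. Ka = x²/(C - x) ⇒ x² + (3.00e-08)x - (3.00e-08)(0.157) = 0. x = 6.8614e-05. Percent = (6.8614e-05/0.157) × 100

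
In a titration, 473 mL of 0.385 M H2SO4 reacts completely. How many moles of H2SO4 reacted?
Moles = Molarity × Volume (L)
Moles = 0.385 M × 0.473 L = 0.1821 mol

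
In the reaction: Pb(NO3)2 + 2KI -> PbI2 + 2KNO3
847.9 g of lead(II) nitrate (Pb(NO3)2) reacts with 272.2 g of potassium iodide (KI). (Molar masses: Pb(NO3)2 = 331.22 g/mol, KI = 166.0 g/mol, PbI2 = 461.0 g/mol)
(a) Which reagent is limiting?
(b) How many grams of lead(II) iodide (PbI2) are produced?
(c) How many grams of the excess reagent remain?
(a) KI, (b) 378 g, (c) 576.3 g

Moles of Pb(NO3)2 = 847.9 g ÷ 331.22 g/mol = 2.55993 mol
Moles of KI = 272.2 g ÷ 166.0 g/mol = 1.63976 mol
Moles ÷ coefficient: Pb(NO3)2: 2.55993/1 = 2.56, KI: 1.63976/2 = 0.8199
(a) KI has the smaller value, so KI is the limiting reagent.
(b) Moles of PbI2 = 1.63976 mol KI × (1/2) = 0.81988 mol; mass = 0.81988 mol × 461.0 g/mol = 378 g
(c) Pb(NO3)2 consumed = 1.63976 × (1/2) = 0.81988 mol; remaining = 2.55993 − 0.81988 = 1.74005 mol; mass = 1.74005 mol × 331.22 g/mol = 576.3 g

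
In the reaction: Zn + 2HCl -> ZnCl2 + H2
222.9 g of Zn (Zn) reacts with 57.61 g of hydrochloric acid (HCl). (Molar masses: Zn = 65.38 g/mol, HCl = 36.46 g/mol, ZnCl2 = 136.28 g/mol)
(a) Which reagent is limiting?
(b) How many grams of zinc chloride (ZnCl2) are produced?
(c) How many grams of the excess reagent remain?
(a) HCl, (b) 107.7 g, (c) 171.2 g

Moles of Zn = 222.9 g ÷ 65.38 g/mol = 3.4093 mol
Moles of HCl = 57.61 g ÷ 36.46 g/mol = 1.58009 mol
Moles ÷ coefficient: Zn: 3.4093/1 = 3.409, HCl: 1.58009/2 = 0.79
(a) HCl has the smaller value, so HCl is the limiting reagent.
(b) Moles of ZnCl2 = 1.58009 mol HCl × (1/2) = 0.790044 mol; mass = 0.790044 mol × 136.28 g/mol = 107.7 g
(c) Zn consumed = 1.58009 × (1/2) = 0.790044 mol; remaining = 3.4093 − 0.790044 = 2.61926 mol; mass = 2.61926 mol × 65.38 g/mol = 171.2 g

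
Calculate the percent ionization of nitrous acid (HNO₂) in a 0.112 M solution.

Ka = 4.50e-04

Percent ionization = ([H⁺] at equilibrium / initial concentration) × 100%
Percent ionization = 6.14%

Let x = [H⁺]. Ka = x²/(C - x) ⇒ x² + (4.50e-04)x - (4.50e-04)(0.112) = 0. x = 6.8779e-03. Percent = (6.8779e-03/0.112) × 100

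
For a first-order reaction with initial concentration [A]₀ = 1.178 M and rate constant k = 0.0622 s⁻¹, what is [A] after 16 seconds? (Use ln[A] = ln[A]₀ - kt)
0.4354 M

ln[A] = ln[A]₀ - k·t = ln(1.178) - (0.0622)·(16) = 0.1638 - 0.9952 = -0.8314
[A] = e^(-0.8314) = 0.4354 M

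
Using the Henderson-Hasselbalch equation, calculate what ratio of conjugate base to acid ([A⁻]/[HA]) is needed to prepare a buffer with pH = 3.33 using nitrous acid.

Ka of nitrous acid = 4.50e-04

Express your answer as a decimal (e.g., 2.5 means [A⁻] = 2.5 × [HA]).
[A⁻]/[HA] = 0.962

pKa = −log(4.50e-04) = 3.3468. pH = pKa + log([A⁻]/[HA]). 3.33 = 3.3468 + log(ratio). log(ratio) = 3.33 − 3.3468 = -0.0168. ratio = 10^(-0.0168) = 0.962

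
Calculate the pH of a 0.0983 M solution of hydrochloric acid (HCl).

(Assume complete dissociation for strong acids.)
pH = 1.01

[H⁺] = 0.0983 M for strong acid. pH = -log[H⁺] = -log(0.0983)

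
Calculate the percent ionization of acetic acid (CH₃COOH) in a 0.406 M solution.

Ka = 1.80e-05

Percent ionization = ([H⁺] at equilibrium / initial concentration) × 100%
Percent ionization = 0.664%

Let x = [H⁺]. Ka = x²/(C - x) ⇒ x² + (1.80e-05)x - (1.80e-05)(0.406) = 0. x = 2.6943e-03. Percent = (2.6943e-03/0.406) × 100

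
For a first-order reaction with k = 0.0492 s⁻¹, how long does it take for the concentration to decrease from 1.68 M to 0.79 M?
15.34 s

From ln[A] = ln[A]₀ - k·t: t = ln([A]₀/[A])/k = ln(1.68/0.79)/0.0492 = ln(2.1266)/0.0492 = 0.7545/0.0492 = 15.34 s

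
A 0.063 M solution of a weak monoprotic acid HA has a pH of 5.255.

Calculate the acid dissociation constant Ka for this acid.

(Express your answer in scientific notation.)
K_a = 4.91e-10

[H⁺] = 10^(−pH) = 10^(−5.255) = 5.559e-06 M. For HA ⇌ H⁺ + A⁻, Ka = x²/(C − x) = (5.559e-06)²/(0.063 − 5.559e-06) = 4.91e-10.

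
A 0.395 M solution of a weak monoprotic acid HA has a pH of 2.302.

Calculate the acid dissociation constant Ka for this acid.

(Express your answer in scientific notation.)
K_a = 6.38e-05

[H⁺] = 10^(−pH) = 10^(−2.302) = 4.989e-03 M. For HA ⇌ H⁺ + A⁻, Ka = x²/(C − x) = (4.989e-03)²/(0.395 − 4.989e-03) = 6.38e-05.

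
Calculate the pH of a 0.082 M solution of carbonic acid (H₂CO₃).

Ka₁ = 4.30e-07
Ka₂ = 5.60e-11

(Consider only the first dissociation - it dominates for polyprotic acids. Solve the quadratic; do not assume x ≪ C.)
pH = 3.73

x² + Ka₁·x − Ka₁·C = 0 with Ka₁ = 4.30e-07, C = 0.082.
x = (−Ka₁ + √(Ka₁² + 4·Ka₁·C))/2 = 1.8756e-04 M, so pH = 3.73.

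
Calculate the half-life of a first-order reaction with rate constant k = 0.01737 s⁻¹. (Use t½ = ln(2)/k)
39.90 s

t½ = ln(2)/k = 0.6931/0.01737 = 39.90 s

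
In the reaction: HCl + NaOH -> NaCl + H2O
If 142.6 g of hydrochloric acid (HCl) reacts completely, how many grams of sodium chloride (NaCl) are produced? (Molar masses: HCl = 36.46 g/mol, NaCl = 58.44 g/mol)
Moles of HCl = 142.6 g ÷ 36.46 g/mol = 3.91114 mol
Mole ratio: 1 mol NaCl / 1 mol HCl
Moles of NaCl = 3.91114 × (1/1) = 3.91114 mol
Mass of NaCl = 3.91114 mol × 58.44 g/mol = 228.6 g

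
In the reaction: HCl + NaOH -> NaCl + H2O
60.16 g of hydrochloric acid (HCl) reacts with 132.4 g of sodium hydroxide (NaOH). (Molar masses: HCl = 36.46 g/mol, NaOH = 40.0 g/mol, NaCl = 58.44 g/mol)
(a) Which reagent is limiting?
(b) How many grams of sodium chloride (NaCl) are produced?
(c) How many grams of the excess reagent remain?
(a) HCl, (b) 96.43 g, (c) 66.4 g

Moles of HCl = 60.16 g ÷ 36.46 g/mol = 1.65003 mol
Moles of NaOH = 132.4 g ÷ 40.0 g/mol = 3.31 mol
Moles ÷ coefficient: HCl: 1.65003/1 = 1.65, NaOH: 3.31/1 = 3.31
(a) HCl has the smaller value, so HCl is the limiting reagent.
(b) Moles of NaCl = 1.65003 mol HCl × (1/1) = 1.65003 mol; mass = 1.65003 mol × 58.44 g/mol = 96.43 g
(c) NaOH consumed = 1.65003 × (1/1) = 1.65003 mol; remaining = 3.31 − 1.65003 = 1.65997 mol; mass = 1.65997 mol × 40.0 g/mol = 66.4 g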